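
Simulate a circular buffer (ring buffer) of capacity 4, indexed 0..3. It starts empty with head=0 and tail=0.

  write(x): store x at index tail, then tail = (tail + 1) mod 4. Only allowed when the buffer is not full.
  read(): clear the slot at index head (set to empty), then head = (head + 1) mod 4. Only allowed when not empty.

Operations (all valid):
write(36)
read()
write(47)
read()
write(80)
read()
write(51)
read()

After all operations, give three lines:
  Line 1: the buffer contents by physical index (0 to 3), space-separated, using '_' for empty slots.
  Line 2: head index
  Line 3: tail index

Answer: _ _ _ _
0
0

Derivation:
write(36): buf=[36 _ _ _], head=0, tail=1, size=1
read(): buf=[_ _ _ _], head=1, tail=1, size=0
write(47): buf=[_ 47 _ _], head=1, tail=2, size=1
read(): buf=[_ _ _ _], head=2, tail=2, size=0
write(80): buf=[_ _ 80 _], head=2, tail=3, size=1
read(): buf=[_ _ _ _], head=3, tail=3, size=0
write(51): buf=[_ _ _ 51], head=3, tail=0, size=1
read(): buf=[_ _ _ _], head=0, tail=0, size=0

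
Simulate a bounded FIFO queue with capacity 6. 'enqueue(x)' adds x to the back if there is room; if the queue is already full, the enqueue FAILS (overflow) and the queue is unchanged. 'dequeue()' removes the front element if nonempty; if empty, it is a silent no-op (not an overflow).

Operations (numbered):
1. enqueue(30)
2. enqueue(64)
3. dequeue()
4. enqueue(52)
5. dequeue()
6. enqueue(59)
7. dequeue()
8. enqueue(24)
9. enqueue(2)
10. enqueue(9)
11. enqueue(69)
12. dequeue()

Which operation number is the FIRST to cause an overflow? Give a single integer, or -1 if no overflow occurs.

Answer: -1

Derivation:
1. enqueue(30): size=1
2. enqueue(64): size=2
3. dequeue(): size=1
4. enqueue(52): size=2
5. dequeue(): size=1
6. enqueue(59): size=2
7. dequeue(): size=1
8. enqueue(24): size=2
9. enqueue(2): size=3
10. enqueue(9): size=4
11. enqueue(69): size=5
12. dequeue(): size=4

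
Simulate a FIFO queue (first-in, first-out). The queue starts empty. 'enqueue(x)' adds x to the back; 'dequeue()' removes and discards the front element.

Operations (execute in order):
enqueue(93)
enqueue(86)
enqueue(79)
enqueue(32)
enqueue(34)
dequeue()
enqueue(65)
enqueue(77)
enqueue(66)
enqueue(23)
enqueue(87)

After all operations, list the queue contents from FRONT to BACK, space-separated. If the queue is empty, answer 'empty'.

enqueue(93): [93]
enqueue(86): [93, 86]
enqueue(79): [93, 86, 79]
enqueue(32): [93, 86, 79, 32]
enqueue(34): [93, 86, 79, 32, 34]
dequeue(): [86, 79, 32, 34]
enqueue(65): [86, 79, 32, 34, 65]
enqueue(77): [86, 79, 32, 34, 65, 77]
enqueue(66): [86, 79, 32, 34, 65, 77, 66]
enqueue(23): [86, 79, 32, 34, 65, 77, 66, 23]
enqueue(87): [86, 79, 32, 34, 65, 77, 66, 23, 87]

Answer: 86 79 32 34 65 77 66 23 87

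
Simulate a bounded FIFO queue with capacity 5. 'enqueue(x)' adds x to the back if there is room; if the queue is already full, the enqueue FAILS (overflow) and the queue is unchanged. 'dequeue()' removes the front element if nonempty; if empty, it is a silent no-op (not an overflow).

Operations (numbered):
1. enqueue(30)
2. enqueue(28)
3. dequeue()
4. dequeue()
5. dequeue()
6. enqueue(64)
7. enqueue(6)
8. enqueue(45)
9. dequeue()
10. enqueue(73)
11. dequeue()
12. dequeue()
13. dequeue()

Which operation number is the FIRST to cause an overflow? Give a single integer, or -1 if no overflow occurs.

1. enqueue(30): size=1
2. enqueue(28): size=2
3. dequeue(): size=1
4. dequeue(): size=0
5. dequeue(): empty, no-op, size=0
6. enqueue(64): size=1
7. enqueue(6): size=2
8. enqueue(45): size=3
9. dequeue(): size=2
10. enqueue(73): size=3
11. dequeue(): size=2
12. dequeue(): size=1
13. dequeue(): size=0

Answer: -1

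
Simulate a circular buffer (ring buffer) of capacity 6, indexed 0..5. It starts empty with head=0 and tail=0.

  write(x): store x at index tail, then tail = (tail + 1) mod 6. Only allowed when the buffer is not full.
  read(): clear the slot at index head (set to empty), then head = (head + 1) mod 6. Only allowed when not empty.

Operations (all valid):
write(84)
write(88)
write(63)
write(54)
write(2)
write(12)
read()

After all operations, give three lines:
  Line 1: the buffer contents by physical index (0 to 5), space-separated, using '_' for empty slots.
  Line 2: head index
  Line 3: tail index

Answer: _ 88 63 54 2 12
1
0

Derivation:
write(84): buf=[84 _ _ _ _ _], head=0, tail=1, size=1
write(88): buf=[84 88 _ _ _ _], head=0, tail=2, size=2
write(63): buf=[84 88 63 _ _ _], head=0, tail=3, size=3
write(54): buf=[84 88 63 54 _ _], head=0, tail=4, size=4
write(2): buf=[84 88 63 54 2 _], head=0, tail=5, size=5
write(12): buf=[84 88 63 54 2 12], head=0, tail=0, size=6
read(): buf=[_ 88 63 54 2 12], head=1, tail=0, size=5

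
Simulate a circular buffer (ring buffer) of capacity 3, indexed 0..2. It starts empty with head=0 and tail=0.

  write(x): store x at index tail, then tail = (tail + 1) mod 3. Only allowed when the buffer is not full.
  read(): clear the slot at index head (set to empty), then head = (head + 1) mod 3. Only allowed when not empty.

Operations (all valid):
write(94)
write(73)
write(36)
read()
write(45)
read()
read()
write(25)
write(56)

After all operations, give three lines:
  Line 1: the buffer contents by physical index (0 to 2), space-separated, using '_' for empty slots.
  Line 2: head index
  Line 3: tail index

Answer: 45 25 56
0
0

Derivation:
write(94): buf=[94 _ _], head=0, tail=1, size=1
write(73): buf=[94 73 _], head=0, tail=2, size=2
write(36): buf=[94 73 36], head=0, tail=0, size=3
read(): buf=[_ 73 36], head=1, tail=0, size=2
write(45): buf=[45 73 36], head=1, tail=1, size=3
read(): buf=[45 _ 36], head=2, tail=1, size=2
read(): buf=[45 _ _], head=0, tail=1, size=1
write(25): buf=[45 25 _], head=0, tail=2, size=2
write(56): buf=[45 25 56], head=0, tail=0, size=3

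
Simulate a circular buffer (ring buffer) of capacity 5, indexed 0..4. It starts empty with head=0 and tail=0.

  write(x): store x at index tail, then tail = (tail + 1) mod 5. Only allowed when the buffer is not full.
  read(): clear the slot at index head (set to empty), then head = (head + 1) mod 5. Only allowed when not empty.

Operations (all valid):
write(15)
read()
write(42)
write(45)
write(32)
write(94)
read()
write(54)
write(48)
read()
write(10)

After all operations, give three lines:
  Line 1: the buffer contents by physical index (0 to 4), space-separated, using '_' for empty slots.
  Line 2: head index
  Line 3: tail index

write(15): buf=[15 _ _ _ _], head=0, tail=1, size=1
read(): buf=[_ _ _ _ _], head=1, tail=1, size=0
write(42): buf=[_ 42 _ _ _], head=1, tail=2, size=1
write(45): buf=[_ 42 45 _ _], head=1, tail=3, size=2
write(32): buf=[_ 42 45 32 _], head=1, tail=4, size=3
write(94): buf=[_ 42 45 32 94], head=1, tail=0, size=4
read(): buf=[_ _ 45 32 94], head=2, tail=0, size=3
write(54): buf=[54 _ 45 32 94], head=2, tail=1, size=4
write(48): buf=[54 48 45 32 94], head=2, tail=2, size=5
read(): buf=[54 48 _ 32 94], head=3, tail=2, size=4
write(10): buf=[54 48 10 32 94], head=3, tail=3, size=5

Answer: 54 48 10 32 94
3
3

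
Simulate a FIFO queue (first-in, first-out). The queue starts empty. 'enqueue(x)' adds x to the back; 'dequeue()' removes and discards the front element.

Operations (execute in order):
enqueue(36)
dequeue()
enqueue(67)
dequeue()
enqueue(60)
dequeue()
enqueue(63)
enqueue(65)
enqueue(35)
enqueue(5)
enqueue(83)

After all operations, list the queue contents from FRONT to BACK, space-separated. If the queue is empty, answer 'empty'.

enqueue(36): [36]
dequeue(): []
enqueue(67): [67]
dequeue(): []
enqueue(60): [60]
dequeue(): []
enqueue(63): [63]
enqueue(65): [63, 65]
enqueue(35): [63, 65, 35]
enqueue(5): [63, 65, 35, 5]
enqueue(83): [63, 65, 35, 5, 83]

Answer: 63 65 35 5 83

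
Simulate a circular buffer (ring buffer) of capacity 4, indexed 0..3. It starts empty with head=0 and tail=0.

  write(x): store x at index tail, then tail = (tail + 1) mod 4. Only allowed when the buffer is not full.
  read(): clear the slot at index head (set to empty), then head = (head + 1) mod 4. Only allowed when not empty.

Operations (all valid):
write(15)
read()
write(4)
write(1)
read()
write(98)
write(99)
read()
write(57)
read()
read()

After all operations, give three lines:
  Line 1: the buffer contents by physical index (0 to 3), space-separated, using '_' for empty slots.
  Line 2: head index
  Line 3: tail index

write(15): buf=[15 _ _ _], head=0, tail=1, size=1
read(): buf=[_ _ _ _], head=1, tail=1, size=0
write(4): buf=[_ 4 _ _], head=1, tail=2, size=1
write(1): buf=[_ 4 1 _], head=1, tail=3, size=2
read(): buf=[_ _ 1 _], head=2, tail=3, size=1
write(98): buf=[_ _ 1 98], head=2, tail=0, size=2
write(99): buf=[99 _ 1 98], head=2, tail=1, size=3
read(): buf=[99 _ _ 98], head=3, tail=1, size=2
write(57): buf=[99 57 _ 98], head=3, tail=2, size=3
read(): buf=[99 57 _ _], head=0, tail=2, size=2
read(): buf=[_ 57 _ _], head=1, tail=2, size=1

Answer: _ 57 _ _
1
2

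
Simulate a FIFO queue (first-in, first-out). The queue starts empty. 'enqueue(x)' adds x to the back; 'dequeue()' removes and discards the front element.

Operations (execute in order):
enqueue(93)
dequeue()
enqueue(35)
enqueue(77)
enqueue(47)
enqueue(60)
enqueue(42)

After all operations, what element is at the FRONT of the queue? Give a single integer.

enqueue(93): queue = [93]
dequeue(): queue = []
enqueue(35): queue = [35]
enqueue(77): queue = [35, 77]
enqueue(47): queue = [35, 77, 47]
enqueue(60): queue = [35, 77, 47, 60]
enqueue(42): queue = [35, 77, 47, 60, 42]

Answer: 35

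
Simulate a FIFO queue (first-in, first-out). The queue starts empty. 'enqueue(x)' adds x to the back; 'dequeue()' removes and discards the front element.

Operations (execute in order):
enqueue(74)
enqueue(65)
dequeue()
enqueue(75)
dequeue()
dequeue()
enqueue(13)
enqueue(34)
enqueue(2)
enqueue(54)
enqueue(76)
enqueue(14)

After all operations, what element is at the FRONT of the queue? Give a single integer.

enqueue(74): queue = [74]
enqueue(65): queue = [74, 65]
dequeue(): queue = [65]
enqueue(75): queue = [65, 75]
dequeue(): queue = [75]
dequeue(): queue = []
enqueue(13): queue = [13]
enqueue(34): queue = [13, 34]
enqueue(2): queue = [13, 34, 2]
enqueue(54): queue = [13, 34, 2, 54]
enqueue(76): queue = [13, 34, 2, 54, 76]
enqueue(14): queue = [13, 34, 2, 54, 76, 14]

Answer: 13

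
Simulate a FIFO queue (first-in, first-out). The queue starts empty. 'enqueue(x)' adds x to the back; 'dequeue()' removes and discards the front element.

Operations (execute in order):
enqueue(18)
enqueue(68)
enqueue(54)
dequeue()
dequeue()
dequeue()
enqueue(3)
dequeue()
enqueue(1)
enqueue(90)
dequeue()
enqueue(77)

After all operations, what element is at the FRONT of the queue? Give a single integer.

enqueue(18): queue = [18]
enqueue(68): queue = [18, 68]
enqueue(54): queue = [18, 68, 54]
dequeue(): queue = [68, 54]
dequeue(): queue = [54]
dequeue(): queue = []
enqueue(3): queue = [3]
dequeue(): queue = []
enqueue(1): queue = [1]
enqueue(90): queue = [1, 90]
dequeue(): queue = [90]
enqueue(77): queue = [90, 77]

Answer: 90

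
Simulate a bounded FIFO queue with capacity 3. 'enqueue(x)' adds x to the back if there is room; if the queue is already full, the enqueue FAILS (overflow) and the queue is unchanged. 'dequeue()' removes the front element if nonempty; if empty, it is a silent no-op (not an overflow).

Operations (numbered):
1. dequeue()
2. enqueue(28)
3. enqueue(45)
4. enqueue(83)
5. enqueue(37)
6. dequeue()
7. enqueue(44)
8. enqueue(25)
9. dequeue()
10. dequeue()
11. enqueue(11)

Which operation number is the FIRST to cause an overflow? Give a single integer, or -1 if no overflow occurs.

Answer: 5

Derivation:
1. dequeue(): empty, no-op, size=0
2. enqueue(28): size=1
3. enqueue(45): size=2
4. enqueue(83): size=3
5. enqueue(37): size=3=cap → OVERFLOW (fail)
6. dequeue(): size=2
7. enqueue(44): size=3
8. enqueue(25): size=3=cap → OVERFLOW (fail)
9. dequeue(): size=2
10. dequeue(): size=1
11. enqueue(11): size=2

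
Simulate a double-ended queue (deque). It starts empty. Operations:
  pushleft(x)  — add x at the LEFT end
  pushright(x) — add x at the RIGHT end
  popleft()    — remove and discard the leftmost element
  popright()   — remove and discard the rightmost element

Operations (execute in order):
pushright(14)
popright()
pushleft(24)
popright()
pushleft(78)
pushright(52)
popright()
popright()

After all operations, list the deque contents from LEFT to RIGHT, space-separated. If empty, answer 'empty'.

pushright(14): [14]
popright(): []
pushleft(24): [24]
popright(): []
pushleft(78): [78]
pushright(52): [78, 52]
popright(): [78]
popright(): []

Answer: empty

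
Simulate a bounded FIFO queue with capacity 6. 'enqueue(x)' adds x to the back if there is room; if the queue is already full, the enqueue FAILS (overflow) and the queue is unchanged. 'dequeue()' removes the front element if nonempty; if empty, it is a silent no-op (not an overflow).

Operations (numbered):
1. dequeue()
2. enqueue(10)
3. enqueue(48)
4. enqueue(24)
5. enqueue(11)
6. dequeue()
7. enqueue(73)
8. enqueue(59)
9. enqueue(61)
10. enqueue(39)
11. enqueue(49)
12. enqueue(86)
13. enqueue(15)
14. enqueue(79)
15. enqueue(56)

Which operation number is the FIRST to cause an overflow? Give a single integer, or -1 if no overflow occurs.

Answer: 10

Derivation:
1. dequeue(): empty, no-op, size=0
2. enqueue(10): size=1
3. enqueue(48): size=2
4. enqueue(24): size=3
5. enqueue(11): size=4
6. dequeue(): size=3
7. enqueue(73): size=4
8. enqueue(59): size=5
9. enqueue(61): size=6
10. enqueue(39): size=6=cap → OVERFLOW (fail)
11. enqueue(49): size=6=cap → OVERFLOW (fail)
12. enqueue(86): size=6=cap → OVERFLOW (fail)
13. enqueue(15): size=6=cap → OVERFLOW (fail)
14. enqueue(79): size=6=cap → OVERFLOW (fail)
15. enqueue(56): size=6=cap → OVERFLOW (fail)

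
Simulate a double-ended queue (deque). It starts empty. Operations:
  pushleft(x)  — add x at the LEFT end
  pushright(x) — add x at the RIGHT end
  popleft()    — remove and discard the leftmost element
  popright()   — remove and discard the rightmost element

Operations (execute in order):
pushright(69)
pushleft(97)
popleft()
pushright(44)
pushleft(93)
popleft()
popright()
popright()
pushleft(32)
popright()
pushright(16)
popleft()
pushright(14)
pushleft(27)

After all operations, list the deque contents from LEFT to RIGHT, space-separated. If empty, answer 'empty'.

pushright(69): [69]
pushleft(97): [97, 69]
popleft(): [69]
pushright(44): [69, 44]
pushleft(93): [93, 69, 44]
popleft(): [69, 44]
popright(): [69]
popright(): []
pushleft(32): [32]
popright(): []
pushright(16): [16]
popleft(): []
pushright(14): [14]
pushleft(27): [27, 14]

Answer: 27 14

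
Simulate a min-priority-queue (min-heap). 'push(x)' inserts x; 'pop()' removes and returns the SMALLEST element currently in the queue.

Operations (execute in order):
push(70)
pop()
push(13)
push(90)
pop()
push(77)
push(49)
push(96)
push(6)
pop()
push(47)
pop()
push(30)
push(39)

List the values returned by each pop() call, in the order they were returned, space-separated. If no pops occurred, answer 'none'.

push(70): heap contents = [70]
pop() → 70: heap contents = []
push(13): heap contents = [13]
push(90): heap contents = [13, 90]
pop() → 13: heap contents = [90]
push(77): heap contents = [77, 90]
push(49): heap contents = [49, 77, 90]
push(96): heap contents = [49, 77, 90, 96]
push(6): heap contents = [6, 49, 77, 90, 96]
pop() → 6: heap contents = [49, 77, 90, 96]
push(47): heap contents = [47, 49, 77, 90, 96]
pop() → 47: heap contents = [49, 77, 90, 96]
push(30): heap contents = [30, 49, 77, 90, 96]
push(39): heap contents = [30, 39, 49, 77, 90, 96]

Answer: 70 13 6 47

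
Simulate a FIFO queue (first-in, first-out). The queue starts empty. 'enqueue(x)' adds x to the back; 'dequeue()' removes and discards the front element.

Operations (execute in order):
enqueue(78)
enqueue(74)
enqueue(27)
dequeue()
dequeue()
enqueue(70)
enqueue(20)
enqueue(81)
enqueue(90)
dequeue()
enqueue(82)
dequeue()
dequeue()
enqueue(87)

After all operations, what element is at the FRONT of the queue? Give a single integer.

Answer: 81

Derivation:
enqueue(78): queue = [78]
enqueue(74): queue = [78, 74]
enqueue(27): queue = [78, 74, 27]
dequeue(): queue = [74, 27]
dequeue(): queue = [27]
enqueue(70): queue = [27, 70]
enqueue(20): queue = [27, 70, 20]
enqueue(81): queue = [27, 70, 20, 81]
enqueue(90): queue = [27, 70, 20, 81, 90]
dequeue(): queue = [70, 20, 81, 90]
enqueue(82): queue = [70, 20, 81, 90, 82]
dequeue(): queue = [20, 81, 90, 82]
dequeue(): queue = [81, 90, 82]
enqueue(87): queue = [81, 90, 82, 87]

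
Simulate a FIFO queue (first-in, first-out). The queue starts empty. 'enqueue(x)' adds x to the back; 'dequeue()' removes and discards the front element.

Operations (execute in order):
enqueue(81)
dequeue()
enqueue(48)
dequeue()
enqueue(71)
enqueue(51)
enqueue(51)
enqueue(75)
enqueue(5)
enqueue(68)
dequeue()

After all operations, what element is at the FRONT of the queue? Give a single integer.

enqueue(81): queue = [81]
dequeue(): queue = []
enqueue(48): queue = [48]
dequeue(): queue = []
enqueue(71): queue = [71]
enqueue(51): queue = [71, 51]
enqueue(51): queue = [71, 51, 51]
enqueue(75): queue = [71, 51, 51, 75]
enqueue(5): queue = [71, 51, 51, 75, 5]
enqueue(68): queue = [71, 51, 51, 75, 5, 68]
dequeue(): queue = [51, 51, 75, 5, 68]

Answer: 51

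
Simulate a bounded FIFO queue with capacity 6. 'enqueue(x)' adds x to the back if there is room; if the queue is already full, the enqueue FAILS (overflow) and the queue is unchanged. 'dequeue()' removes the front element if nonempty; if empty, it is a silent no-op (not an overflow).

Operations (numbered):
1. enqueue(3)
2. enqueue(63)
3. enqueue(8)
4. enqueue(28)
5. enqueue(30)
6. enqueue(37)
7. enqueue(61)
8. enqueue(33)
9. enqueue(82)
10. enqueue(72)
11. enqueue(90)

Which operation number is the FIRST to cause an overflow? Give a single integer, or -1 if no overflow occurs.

1. enqueue(3): size=1
2. enqueue(63): size=2
3. enqueue(8): size=3
4. enqueue(28): size=4
5. enqueue(30): size=5
6. enqueue(37): size=6
7. enqueue(61): size=6=cap → OVERFLOW (fail)
8. enqueue(33): size=6=cap → OVERFLOW (fail)
9. enqueue(82): size=6=cap → OVERFLOW (fail)
10. enqueue(72): size=6=cap → OVERFLOW (fail)
11. enqueue(90): size=6=cap → OVERFLOW (fail)

Answer: 7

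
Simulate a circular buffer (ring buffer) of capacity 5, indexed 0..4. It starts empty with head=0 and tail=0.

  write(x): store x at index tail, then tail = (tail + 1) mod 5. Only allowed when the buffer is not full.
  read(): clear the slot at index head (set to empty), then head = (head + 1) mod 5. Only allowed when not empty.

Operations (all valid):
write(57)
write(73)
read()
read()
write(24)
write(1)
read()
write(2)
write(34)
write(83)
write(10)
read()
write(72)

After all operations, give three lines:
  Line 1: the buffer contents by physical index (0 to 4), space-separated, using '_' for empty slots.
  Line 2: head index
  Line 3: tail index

write(57): buf=[57 _ _ _ _], head=0, tail=1, size=1
write(73): buf=[57 73 _ _ _], head=0, tail=2, size=2
read(): buf=[_ 73 _ _ _], head=1, tail=2, size=1
read(): buf=[_ _ _ _ _], head=2, tail=2, size=0
write(24): buf=[_ _ 24 _ _], head=2, tail=3, size=1
write(1): buf=[_ _ 24 1 _], head=2, tail=4, size=2
read(): buf=[_ _ _ 1 _], head=3, tail=4, size=1
write(2): buf=[_ _ _ 1 2], head=3, tail=0, size=2
write(34): buf=[34 _ _ 1 2], head=3, tail=1, size=3
write(83): buf=[34 83 _ 1 2], head=3, tail=2, size=4
write(10): buf=[34 83 10 1 2], head=3, tail=3, size=5
read(): buf=[34 83 10 _ 2], head=4, tail=3, size=4
write(72): buf=[34 83 10 72 2], head=4, tail=4, size=5

Answer: 34 83 10 72 2
4
4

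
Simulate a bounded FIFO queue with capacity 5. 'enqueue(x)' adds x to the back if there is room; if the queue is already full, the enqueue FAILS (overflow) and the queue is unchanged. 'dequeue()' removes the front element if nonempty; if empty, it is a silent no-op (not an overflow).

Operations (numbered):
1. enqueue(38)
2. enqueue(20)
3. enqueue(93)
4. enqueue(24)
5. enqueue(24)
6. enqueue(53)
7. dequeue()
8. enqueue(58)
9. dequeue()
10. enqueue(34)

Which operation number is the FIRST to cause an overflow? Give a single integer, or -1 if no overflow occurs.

Answer: 6

Derivation:
1. enqueue(38): size=1
2. enqueue(20): size=2
3. enqueue(93): size=3
4. enqueue(24): size=4
5. enqueue(24): size=5
6. enqueue(53): size=5=cap → OVERFLOW (fail)
7. dequeue(): size=4
8. enqueue(58): size=5
9. dequeue(): size=4
10. enqueue(34): size=5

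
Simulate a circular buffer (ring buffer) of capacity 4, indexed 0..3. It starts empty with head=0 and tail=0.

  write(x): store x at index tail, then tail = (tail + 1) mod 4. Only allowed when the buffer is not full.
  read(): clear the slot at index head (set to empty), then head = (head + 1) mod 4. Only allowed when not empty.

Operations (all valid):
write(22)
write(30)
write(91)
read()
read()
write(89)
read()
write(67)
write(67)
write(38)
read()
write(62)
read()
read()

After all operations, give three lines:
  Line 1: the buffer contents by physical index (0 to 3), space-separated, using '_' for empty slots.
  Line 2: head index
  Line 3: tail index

Answer: _ _ 38 62
2
0

Derivation:
write(22): buf=[22 _ _ _], head=0, tail=1, size=1
write(30): buf=[22 30 _ _], head=0, tail=2, size=2
write(91): buf=[22 30 91 _], head=0, tail=3, size=3
read(): buf=[_ 30 91 _], head=1, tail=3, size=2
read(): buf=[_ _ 91 _], head=2, tail=3, size=1
write(89): buf=[_ _ 91 89], head=2, tail=0, size=2
read(): buf=[_ _ _ 89], head=3, tail=0, size=1
write(67): buf=[67 _ _ 89], head=3, tail=1, size=2
write(67): buf=[67 67 _ 89], head=3, tail=2, size=3
write(38): buf=[67 67 38 89], head=3, tail=3, size=4
read(): buf=[67 67 38 _], head=0, tail=3, size=3
write(62): buf=[67 67 38 62], head=0, tail=0, size=4
read(): buf=[_ 67 38 62], head=1, tail=0, size=3
read(): buf=[_ _ 38 62], head=2, tail=0, size=2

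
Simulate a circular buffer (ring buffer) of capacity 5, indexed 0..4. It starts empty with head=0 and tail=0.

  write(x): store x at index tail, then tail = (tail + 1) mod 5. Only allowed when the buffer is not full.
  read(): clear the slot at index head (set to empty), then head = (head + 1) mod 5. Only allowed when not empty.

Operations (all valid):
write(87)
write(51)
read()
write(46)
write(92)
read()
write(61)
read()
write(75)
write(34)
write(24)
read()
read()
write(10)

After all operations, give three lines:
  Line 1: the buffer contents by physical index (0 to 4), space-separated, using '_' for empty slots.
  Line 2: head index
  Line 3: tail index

write(87): buf=[87 _ _ _ _], head=0, tail=1, size=1
write(51): buf=[87 51 _ _ _], head=0, tail=2, size=2
read(): buf=[_ 51 _ _ _], head=1, tail=2, size=1
write(46): buf=[_ 51 46 _ _], head=1, tail=3, size=2
write(92): buf=[_ 51 46 92 _], head=1, tail=4, size=3
read(): buf=[_ _ 46 92 _], head=2, tail=4, size=2
write(61): buf=[_ _ 46 92 61], head=2, tail=0, size=3
read(): buf=[_ _ _ 92 61], head=3, tail=0, size=2
write(75): buf=[75 _ _ 92 61], head=3, tail=1, size=3
write(34): buf=[75 34 _ 92 61], head=3, tail=2, size=4
write(24): buf=[75 34 24 92 61], head=3, tail=3, size=5
read(): buf=[75 34 24 _ 61], head=4, tail=3, size=4
read(): buf=[75 34 24 _ _], head=0, tail=3, size=3
write(10): buf=[75 34 24 10 _], head=0, tail=4, size=4

Answer: 75 34 24 10 _
0
4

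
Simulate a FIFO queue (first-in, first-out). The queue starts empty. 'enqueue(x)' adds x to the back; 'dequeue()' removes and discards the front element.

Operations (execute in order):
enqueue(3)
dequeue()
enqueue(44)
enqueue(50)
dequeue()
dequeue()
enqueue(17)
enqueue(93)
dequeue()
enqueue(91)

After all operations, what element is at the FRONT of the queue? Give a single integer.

enqueue(3): queue = [3]
dequeue(): queue = []
enqueue(44): queue = [44]
enqueue(50): queue = [44, 50]
dequeue(): queue = [50]
dequeue(): queue = []
enqueue(17): queue = [17]
enqueue(93): queue = [17, 93]
dequeue(): queue = [93]
enqueue(91): queue = [93, 91]

Answer: 93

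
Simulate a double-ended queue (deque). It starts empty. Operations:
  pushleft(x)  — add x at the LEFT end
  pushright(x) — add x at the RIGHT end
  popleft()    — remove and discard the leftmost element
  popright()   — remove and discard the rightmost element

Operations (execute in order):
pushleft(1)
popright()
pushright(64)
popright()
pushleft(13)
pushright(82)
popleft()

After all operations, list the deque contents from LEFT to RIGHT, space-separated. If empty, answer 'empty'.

pushleft(1): [1]
popright(): []
pushright(64): [64]
popright(): []
pushleft(13): [13]
pushright(82): [13, 82]
popleft(): [82]

Answer: 82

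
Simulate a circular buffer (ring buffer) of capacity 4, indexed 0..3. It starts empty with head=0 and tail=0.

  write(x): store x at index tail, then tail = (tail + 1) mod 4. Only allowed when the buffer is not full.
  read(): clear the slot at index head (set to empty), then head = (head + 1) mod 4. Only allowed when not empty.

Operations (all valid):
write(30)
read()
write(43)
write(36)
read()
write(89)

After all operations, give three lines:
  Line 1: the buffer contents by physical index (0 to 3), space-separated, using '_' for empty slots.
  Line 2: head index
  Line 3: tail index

write(30): buf=[30 _ _ _], head=0, tail=1, size=1
read(): buf=[_ _ _ _], head=1, tail=1, size=0
write(43): buf=[_ 43 _ _], head=1, tail=2, size=1
write(36): buf=[_ 43 36 _], head=1, tail=3, size=2
read(): buf=[_ _ 36 _], head=2, tail=3, size=1
write(89): buf=[_ _ 36 89], head=2, tail=0, size=2

Answer: _ _ 36 89
2
0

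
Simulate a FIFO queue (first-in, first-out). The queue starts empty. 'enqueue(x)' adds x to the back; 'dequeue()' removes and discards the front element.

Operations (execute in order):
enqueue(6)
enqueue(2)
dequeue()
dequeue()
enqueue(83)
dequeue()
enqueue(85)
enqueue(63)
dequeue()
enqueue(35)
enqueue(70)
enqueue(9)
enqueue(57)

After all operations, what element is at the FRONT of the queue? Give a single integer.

Answer: 63

Derivation:
enqueue(6): queue = [6]
enqueue(2): queue = [6, 2]
dequeue(): queue = [2]
dequeue(): queue = []
enqueue(83): queue = [83]
dequeue(): queue = []
enqueue(85): queue = [85]
enqueue(63): queue = [85, 63]
dequeue(): queue = [63]
enqueue(35): queue = [63, 35]
enqueue(70): queue = [63, 35, 70]
enqueue(9): queue = [63, 35, 70, 9]
enqueue(57): queue = [63, 35, 70, 9, 57]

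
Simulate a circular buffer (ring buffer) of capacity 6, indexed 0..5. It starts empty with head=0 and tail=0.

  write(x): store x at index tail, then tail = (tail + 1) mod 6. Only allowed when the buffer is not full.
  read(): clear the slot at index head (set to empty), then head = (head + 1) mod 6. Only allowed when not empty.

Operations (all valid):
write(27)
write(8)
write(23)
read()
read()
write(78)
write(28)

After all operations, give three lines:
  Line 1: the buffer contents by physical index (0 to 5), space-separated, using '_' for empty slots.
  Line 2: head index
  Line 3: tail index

write(27): buf=[27 _ _ _ _ _], head=0, tail=1, size=1
write(8): buf=[27 8 _ _ _ _], head=0, tail=2, size=2
write(23): buf=[27 8 23 _ _ _], head=0, tail=3, size=3
read(): buf=[_ 8 23 _ _ _], head=1, tail=3, size=2
read(): buf=[_ _ 23 _ _ _], head=2, tail=3, size=1
write(78): buf=[_ _ 23 78 _ _], head=2, tail=4, size=2
write(28): buf=[_ _ 23 78 28 _], head=2, tail=5, size=3

Answer: _ _ 23 78 28 _
2
5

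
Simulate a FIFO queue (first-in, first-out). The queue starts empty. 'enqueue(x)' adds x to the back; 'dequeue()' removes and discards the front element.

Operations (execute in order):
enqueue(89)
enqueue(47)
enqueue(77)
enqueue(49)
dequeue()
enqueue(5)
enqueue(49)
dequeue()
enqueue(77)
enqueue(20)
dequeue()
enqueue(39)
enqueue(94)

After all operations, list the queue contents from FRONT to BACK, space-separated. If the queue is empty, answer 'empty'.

enqueue(89): [89]
enqueue(47): [89, 47]
enqueue(77): [89, 47, 77]
enqueue(49): [89, 47, 77, 49]
dequeue(): [47, 77, 49]
enqueue(5): [47, 77, 49, 5]
enqueue(49): [47, 77, 49, 5, 49]
dequeue(): [77, 49, 5, 49]
enqueue(77): [77, 49, 5, 49, 77]
enqueue(20): [77, 49, 5, 49, 77, 20]
dequeue(): [49, 5, 49, 77, 20]
enqueue(39): [49, 5, 49, 77, 20, 39]
enqueue(94): [49, 5, 49, 77, 20, 39, 94]

Answer: 49 5 49 77 20 39 94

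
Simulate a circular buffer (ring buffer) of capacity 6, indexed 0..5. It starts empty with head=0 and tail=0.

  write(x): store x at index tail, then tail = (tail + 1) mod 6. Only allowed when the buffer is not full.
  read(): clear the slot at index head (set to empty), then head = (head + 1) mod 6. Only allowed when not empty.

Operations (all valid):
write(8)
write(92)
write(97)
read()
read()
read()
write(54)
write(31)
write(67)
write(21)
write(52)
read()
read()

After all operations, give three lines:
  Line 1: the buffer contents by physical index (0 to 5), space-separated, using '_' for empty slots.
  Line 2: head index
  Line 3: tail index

Answer: 21 52 _ _ _ 67
5
2

Derivation:
write(8): buf=[8 _ _ _ _ _], head=0, tail=1, size=1
write(92): buf=[8 92 _ _ _ _], head=0, tail=2, size=2
write(97): buf=[8 92 97 _ _ _], head=0, tail=3, size=3
read(): buf=[_ 92 97 _ _ _], head=1, tail=3, size=2
read(): buf=[_ _ 97 _ _ _], head=2, tail=3, size=1
read(): buf=[_ _ _ _ _ _], head=3, tail=3, size=0
write(54): buf=[_ _ _ 54 _ _], head=3, tail=4, size=1
write(31): buf=[_ _ _ 54 31 _], head=3, tail=5, size=2
write(67): buf=[_ _ _ 54 31 67], head=3, tail=0, size=3
write(21): buf=[21 _ _ 54 31 67], head=3, tail=1, size=4
write(52): buf=[21 52 _ 54 31 67], head=3, tail=2, size=5
read(): buf=[21 52 _ _ 31 67], head=4, tail=2, size=4
read(): buf=[21 52 _ _ _ 67], head=5, tail=2, size=3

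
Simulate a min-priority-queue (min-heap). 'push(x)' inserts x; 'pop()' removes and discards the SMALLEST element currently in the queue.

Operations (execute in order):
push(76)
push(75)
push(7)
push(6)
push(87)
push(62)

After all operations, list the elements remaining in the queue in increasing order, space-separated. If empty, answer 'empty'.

push(76): heap contents = [76]
push(75): heap contents = [75, 76]
push(7): heap contents = [7, 75, 76]
push(6): heap contents = [6, 7, 75, 76]
push(87): heap contents = [6, 7, 75, 76, 87]
push(62): heap contents = [6, 7, 62, 75, 76, 87]

Answer: 6 7 62 75 76 87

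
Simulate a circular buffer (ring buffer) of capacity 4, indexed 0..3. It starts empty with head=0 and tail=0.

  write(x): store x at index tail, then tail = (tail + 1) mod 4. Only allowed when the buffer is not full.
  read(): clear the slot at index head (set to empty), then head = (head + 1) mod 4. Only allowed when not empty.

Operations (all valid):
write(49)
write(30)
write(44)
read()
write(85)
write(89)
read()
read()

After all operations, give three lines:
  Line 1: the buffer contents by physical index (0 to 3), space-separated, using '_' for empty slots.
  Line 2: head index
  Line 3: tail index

write(49): buf=[49 _ _ _], head=0, tail=1, size=1
write(30): buf=[49 30 _ _], head=0, tail=2, size=2
write(44): buf=[49 30 44 _], head=0, tail=3, size=3
read(): buf=[_ 30 44 _], head=1, tail=3, size=2
write(85): buf=[_ 30 44 85], head=1, tail=0, size=3
write(89): buf=[89 30 44 85], head=1, tail=1, size=4
read(): buf=[89 _ 44 85], head=2, tail=1, size=3
read(): buf=[89 _ _ 85], head=3, tail=1, size=2

Answer: 89 _ _ 85
3
1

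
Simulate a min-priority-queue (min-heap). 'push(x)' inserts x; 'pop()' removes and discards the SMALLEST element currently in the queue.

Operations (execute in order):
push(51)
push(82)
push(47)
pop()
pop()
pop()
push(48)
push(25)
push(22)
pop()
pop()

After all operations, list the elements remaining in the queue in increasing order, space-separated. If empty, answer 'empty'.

Answer: 48

Derivation:
push(51): heap contents = [51]
push(82): heap contents = [51, 82]
push(47): heap contents = [47, 51, 82]
pop() → 47: heap contents = [51, 82]
pop() → 51: heap contents = [82]
pop() → 82: heap contents = []
push(48): heap contents = [48]
push(25): heap contents = [25, 48]
push(22): heap contents = [22, 25, 48]
pop() → 22: heap contents = [25, 48]
pop() → 25: heap contents = [48]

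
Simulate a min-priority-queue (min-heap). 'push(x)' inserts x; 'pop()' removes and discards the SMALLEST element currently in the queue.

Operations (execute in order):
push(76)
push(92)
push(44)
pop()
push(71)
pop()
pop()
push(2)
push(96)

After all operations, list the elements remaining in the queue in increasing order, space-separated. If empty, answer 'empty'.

Answer: 2 92 96

Derivation:
push(76): heap contents = [76]
push(92): heap contents = [76, 92]
push(44): heap contents = [44, 76, 92]
pop() → 44: heap contents = [76, 92]
push(71): heap contents = [71, 76, 92]
pop() → 71: heap contents = [76, 92]
pop() → 76: heap contents = [92]
push(2): heap contents = [2, 92]
push(96): heap contents = [2, 92, 96]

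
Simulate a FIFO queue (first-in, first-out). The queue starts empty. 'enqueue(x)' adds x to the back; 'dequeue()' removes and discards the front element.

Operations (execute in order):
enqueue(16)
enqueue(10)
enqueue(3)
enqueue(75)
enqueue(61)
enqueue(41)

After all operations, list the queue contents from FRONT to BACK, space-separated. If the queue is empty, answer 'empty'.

enqueue(16): [16]
enqueue(10): [16, 10]
enqueue(3): [16, 10, 3]
enqueue(75): [16, 10, 3, 75]
enqueue(61): [16, 10, 3, 75, 61]
enqueue(41): [16, 10, 3, 75, 61, 41]

Answer: 16 10 3 75 61 41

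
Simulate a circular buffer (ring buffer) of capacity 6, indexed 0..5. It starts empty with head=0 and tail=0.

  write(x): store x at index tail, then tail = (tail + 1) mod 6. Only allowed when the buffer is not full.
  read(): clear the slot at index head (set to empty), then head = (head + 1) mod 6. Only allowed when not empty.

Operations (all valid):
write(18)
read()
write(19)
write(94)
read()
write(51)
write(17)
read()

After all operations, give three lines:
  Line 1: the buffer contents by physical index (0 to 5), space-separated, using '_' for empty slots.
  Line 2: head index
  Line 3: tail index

write(18): buf=[18 _ _ _ _ _], head=0, tail=1, size=1
read(): buf=[_ _ _ _ _ _], head=1, tail=1, size=0
write(19): buf=[_ 19 _ _ _ _], head=1, tail=2, size=1
write(94): buf=[_ 19 94 _ _ _], head=1, tail=3, size=2
read(): buf=[_ _ 94 _ _ _], head=2, tail=3, size=1
write(51): buf=[_ _ 94 51 _ _], head=2, tail=4, size=2
write(17): buf=[_ _ 94 51 17 _], head=2, tail=5, size=3
read(): buf=[_ _ _ 51 17 _], head=3, tail=5, size=2

Answer: _ _ _ 51 17 _
3
5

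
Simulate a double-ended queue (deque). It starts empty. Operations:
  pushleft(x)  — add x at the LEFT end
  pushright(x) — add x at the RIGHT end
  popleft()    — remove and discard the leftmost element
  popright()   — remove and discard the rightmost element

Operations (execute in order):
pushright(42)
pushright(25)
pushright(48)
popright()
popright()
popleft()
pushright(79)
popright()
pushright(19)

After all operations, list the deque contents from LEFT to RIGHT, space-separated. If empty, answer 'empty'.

pushright(42): [42]
pushright(25): [42, 25]
pushright(48): [42, 25, 48]
popright(): [42, 25]
popright(): [42]
popleft(): []
pushright(79): [79]
popright(): []
pushright(19): [19]

Answer: 19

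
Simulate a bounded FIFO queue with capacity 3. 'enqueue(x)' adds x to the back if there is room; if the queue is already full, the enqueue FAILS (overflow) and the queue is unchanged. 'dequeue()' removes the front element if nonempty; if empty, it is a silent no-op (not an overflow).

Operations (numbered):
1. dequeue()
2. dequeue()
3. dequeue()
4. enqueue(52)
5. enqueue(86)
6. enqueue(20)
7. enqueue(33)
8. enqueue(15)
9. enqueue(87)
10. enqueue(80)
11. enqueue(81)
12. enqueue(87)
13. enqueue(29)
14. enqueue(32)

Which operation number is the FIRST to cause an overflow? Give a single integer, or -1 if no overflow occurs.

Answer: 7

Derivation:
1. dequeue(): empty, no-op, size=0
2. dequeue(): empty, no-op, size=0
3. dequeue(): empty, no-op, size=0
4. enqueue(52): size=1
5. enqueue(86): size=2
6. enqueue(20): size=3
7. enqueue(33): size=3=cap → OVERFLOW (fail)
8. enqueue(15): size=3=cap → OVERFLOW (fail)
9. enqueue(87): size=3=cap → OVERFLOW (fail)
10. enqueue(80): size=3=cap → OVERFLOW (fail)
11. enqueue(81): size=3=cap → OVERFLOW (fail)
12. enqueue(87): size=3=cap → OVERFLOW (fail)
13. enqueue(29): size=3=cap → OVERFLOW (fail)
14. enqueue(32): size=3=cap → OVERFLOW (fail)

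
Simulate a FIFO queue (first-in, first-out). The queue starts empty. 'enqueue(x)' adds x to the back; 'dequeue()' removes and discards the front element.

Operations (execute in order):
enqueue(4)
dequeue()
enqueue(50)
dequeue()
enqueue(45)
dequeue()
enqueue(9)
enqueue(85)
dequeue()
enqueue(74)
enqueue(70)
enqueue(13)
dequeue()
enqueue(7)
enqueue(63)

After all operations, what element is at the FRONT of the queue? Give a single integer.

enqueue(4): queue = [4]
dequeue(): queue = []
enqueue(50): queue = [50]
dequeue(): queue = []
enqueue(45): queue = [45]
dequeue(): queue = []
enqueue(9): queue = [9]
enqueue(85): queue = [9, 85]
dequeue(): queue = [85]
enqueue(74): queue = [85, 74]
enqueue(70): queue = [85, 74, 70]
enqueue(13): queue = [85, 74, 70, 13]
dequeue(): queue = [74, 70, 13]
enqueue(7): queue = [74, 70, 13, 7]
enqueue(63): queue = [74, 70, 13, 7, 63]

Answer: 74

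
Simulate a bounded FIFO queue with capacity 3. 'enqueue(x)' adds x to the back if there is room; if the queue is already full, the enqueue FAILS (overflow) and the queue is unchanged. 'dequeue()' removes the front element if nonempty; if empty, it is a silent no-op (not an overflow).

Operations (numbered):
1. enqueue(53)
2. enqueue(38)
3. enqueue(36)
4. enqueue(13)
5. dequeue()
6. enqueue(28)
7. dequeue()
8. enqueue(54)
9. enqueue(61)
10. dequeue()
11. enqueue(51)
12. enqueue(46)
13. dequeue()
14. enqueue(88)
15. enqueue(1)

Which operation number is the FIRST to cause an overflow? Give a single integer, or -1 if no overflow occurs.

1. enqueue(53): size=1
2. enqueue(38): size=2
3. enqueue(36): size=3
4. enqueue(13): size=3=cap → OVERFLOW (fail)
5. dequeue(): size=2
6. enqueue(28): size=3
7. dequeue(): size=2
8. enqueue(54): size=3
9. enqueue(61): size=3=cap → OVERFLOW (fail)
10. dequeue(): size=2
11. enqueue(51): size=3
12. enqueue(46): size=3=cap → OVERFLOW (fail)
13. dequeue(): size=2
14. enqueue(88): size=3
15. enqueue(1): size=3=cap → OVERFLOW (fail)

Answer: 4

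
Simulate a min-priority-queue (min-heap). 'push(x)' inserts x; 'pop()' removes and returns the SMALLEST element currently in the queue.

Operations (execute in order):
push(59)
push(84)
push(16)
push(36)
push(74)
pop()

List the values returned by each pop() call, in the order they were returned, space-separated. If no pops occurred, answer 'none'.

push(59): heap contents = [59]
push(84): heap contents = [59, 84]
push(16): heap contents = [16, 59, 84]
push(36): heap contents = [16, 36, 59, 84]
push(74): heap contents = [16, 36, 59, 74, 84]
pop() → 16: heap contents = [36, 59, 74, 84]

Answer: 16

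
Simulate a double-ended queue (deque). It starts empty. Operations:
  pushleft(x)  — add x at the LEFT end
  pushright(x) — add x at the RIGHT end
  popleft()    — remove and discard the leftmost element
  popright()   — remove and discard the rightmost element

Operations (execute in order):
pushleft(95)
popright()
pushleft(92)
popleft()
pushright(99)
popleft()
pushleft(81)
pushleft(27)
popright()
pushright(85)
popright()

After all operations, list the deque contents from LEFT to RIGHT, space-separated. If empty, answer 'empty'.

pushleft(95): [95]
popright(): []
pushleft(92): [92]
popleft(): []
pushright(99): [99]
popleft(): []
pushleft(81): [81]
pushleft(27): [27, 81]
popright(): [27]
pushright(85): [27, 85]
popright(): [27]

Answer: 27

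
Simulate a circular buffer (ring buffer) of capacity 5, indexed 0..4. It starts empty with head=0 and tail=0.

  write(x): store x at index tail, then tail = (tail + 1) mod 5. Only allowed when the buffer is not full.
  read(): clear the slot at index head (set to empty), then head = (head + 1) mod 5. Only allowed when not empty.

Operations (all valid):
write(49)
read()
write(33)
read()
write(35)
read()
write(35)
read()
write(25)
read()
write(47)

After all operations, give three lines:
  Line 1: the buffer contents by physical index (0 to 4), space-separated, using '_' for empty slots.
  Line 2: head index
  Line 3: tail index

write(49): buf=[49 _ _ _ _], head=0, tail=1, size=1
read(): buf=[_ _ _ _ _], head=1, tail=1, size=0
write(33): buf=[_ 33 _ _ _], head=1, tail=2, size=1
read(): buf=[_ _ _ _ _], head=2, tail=2, size=0
write(35): buf=[_ _ 35 _ _], head=2, tail=3, size=1
read(): buf=[_ _ _ _ _], head=3, tail=3, size=0
write(35): buf=[_ _ _ 35 _], head=3, tail=4, size=1
read(): buf=[_ _ _ _ _], head=4, tail=4, size=0
write(25): buf=[_ _ _ _ 25], head=4, tail=0, size=1
read(): buf=[_ _ _ _ _], head=0, tail=0, size=0
write(47): buf=[47 _ _ _ _], head=0, tail=1, size=1

Answer: 47 _ _ _ _
0
1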